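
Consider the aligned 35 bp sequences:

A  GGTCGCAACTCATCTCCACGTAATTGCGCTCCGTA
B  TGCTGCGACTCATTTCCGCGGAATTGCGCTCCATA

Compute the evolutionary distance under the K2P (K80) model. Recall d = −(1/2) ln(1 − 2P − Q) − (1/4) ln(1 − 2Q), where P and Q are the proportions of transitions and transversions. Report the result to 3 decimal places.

Of 35 sites, 6 differences are transitions and 2 are transversions, so P = 6/35 ≈ 0.171429 and Q = 2/35 ≈ 0.057143.
Under the Kimura two-parameter model, d = −½ ln(1 − 2P − Q) − ¼ ln(1 − 2Q).
1 − 2P − Q = 0.599999, giving −½ ln(0.599999) = 0.255414.
1 − 2Q = 0.885714, giving −¼ ln(0.885714) = 0.030340.
d = 0.255414 + 0.030340 = 0.285754.

0.286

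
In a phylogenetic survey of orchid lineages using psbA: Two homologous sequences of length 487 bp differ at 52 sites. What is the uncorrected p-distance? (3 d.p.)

p = 52/487 = 0.106776… ≈ 0.107 (to 3 d.p.).

0.107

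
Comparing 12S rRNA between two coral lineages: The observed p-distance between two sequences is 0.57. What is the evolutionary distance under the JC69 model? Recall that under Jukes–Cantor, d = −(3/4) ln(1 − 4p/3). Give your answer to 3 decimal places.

d = −(3/4) ln(1 − 4p/3) = −0.75 ln(1 − 0.76) = −0.75 ln(0.24)
  = −0.75 × (-1.427116) = 1.070337 substitutions/site.

1.070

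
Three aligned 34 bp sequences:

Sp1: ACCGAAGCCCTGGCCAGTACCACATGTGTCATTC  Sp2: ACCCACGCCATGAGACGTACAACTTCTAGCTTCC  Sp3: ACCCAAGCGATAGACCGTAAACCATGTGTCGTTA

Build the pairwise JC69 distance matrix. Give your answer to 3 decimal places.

d(Sp1,Sp2) = 0.597, d(Sp1,Sp3) = 0.423, d(Sp2,Sp3) = 0.665

Sp1–Sp2: 14/34 sites differ → p ≈ 0.411765, d = −0.75 ln(1 − 0.54902) = 0.597249 ≈ 0.597.
Sp1–Sp3: 11/34 sites differ → p ≈ 0.323529, d = −0.75 ln(1 − 0.431372) = 0.423397 ≈ 0.423.
Sp2–Sp3: 15/34 sites differ → p ≈ 0.441176, d = −0.75 ln(1 − 0.588235) = 0.665477 ≈ 0.665.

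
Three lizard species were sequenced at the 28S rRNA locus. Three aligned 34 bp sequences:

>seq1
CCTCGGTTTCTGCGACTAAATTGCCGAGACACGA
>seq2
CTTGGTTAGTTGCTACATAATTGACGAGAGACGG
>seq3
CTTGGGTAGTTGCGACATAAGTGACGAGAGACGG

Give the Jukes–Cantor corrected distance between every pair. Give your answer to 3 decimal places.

seq1–seq2: 12/34 sites differ → p ≈ 0.352941, d = −0.75 ln(1 − 0.470588) = 0.476991 ≈ 0.477.
seq1–seq3: 11/34 sites differ → p ≈ 0.323529, d = −0.75 ln(1 − 0.431372) = 0.423397 ≈ 0.423.
seq2–seq3: 3/34 sites differ → p ≈ 0.088235, d = −0.75 ln(1 − 0.117647) = 0.093872 ≈ 0.094.

d(seq1,seq2) = 0.477, d(seq1,seq3) = 0.423, d(seq2,seq3) = 0.094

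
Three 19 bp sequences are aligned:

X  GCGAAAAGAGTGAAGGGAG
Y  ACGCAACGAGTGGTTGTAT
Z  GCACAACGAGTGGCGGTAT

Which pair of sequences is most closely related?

Y and Z

X–Y: 8/19 differ, p = 0.421, d = 0.618.
X–Z: 7/19 differ, p = 0.368, d = 0.507.
Y–Z: 4/19 differ, p = 0.211, d = 0.247.
The smallest distance is between Y and Z.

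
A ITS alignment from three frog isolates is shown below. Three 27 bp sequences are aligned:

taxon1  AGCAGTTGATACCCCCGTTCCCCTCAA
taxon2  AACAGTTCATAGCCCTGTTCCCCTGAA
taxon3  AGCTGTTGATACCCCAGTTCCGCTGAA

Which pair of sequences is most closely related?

taxon1 and taxon3

taxon1–taxon2: 5/27 differ, p = 0.185, d = 0.213.
taxon1–taxon3: 4/27 differ, p = 0.148, d = 0.165.
taxon2–taxon3: 6/27 differ, p = 0.222, d = 0.264.
The smallest distance is between taxon1 and taxon3.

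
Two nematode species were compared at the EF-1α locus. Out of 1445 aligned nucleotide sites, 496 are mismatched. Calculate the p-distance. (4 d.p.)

p = 496/1445 = 0.343252… ≈ 0.3433 (to 4 d.p.).

0.3433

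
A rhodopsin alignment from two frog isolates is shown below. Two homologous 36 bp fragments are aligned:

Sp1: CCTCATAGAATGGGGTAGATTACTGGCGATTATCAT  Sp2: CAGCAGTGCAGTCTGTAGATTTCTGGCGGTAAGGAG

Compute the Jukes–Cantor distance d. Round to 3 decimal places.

0.608

The sequences differ at 15 of 36 sites, so p = 15/36 ≈ 0.416667.
d = −(3/4) ln(1 − 4p/3) = −0.75 ln(1 − 0.555556) = −0.75 ln(0.444444)
  = −0.75 × (-0.810931) = 0.608198 substitutions/site.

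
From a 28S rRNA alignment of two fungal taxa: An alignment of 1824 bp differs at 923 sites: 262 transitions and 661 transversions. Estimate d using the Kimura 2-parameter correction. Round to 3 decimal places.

P = 262/1824 ≈ 0.14364 and Q = 661/1824 ≈ 0.36239.
Under the Kimura two-parameter model, d = −½ ln(1 − 2P − Q) − ¼ ln(1 − 2Q).
1 − 2P − Q = 0.35033, giving −½ ln(0.35033) = 0.524440.
1 − 2Q = 0.27522, giving −¼ ln(0.27522) = 0.322546.
d = 0.524440 + 0.322546 = 0.846986.

0.847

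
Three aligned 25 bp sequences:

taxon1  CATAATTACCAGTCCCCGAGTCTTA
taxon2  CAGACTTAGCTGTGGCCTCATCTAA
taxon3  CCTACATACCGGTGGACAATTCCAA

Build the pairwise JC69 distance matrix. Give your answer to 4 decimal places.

taxon1–taxon2: 10/25 sites differ → p = 0.4, d = −0.75 ln(1 − 0.533333) = 0.571605 ≈ 0.5716.
taxon1–taxon3: 11/25 sites differ → p = 0.44, d = −0.75 ln(1 − 0.586667) = 0.662626 ≈ 0.6626.
taxon2–taxon3: 10/25 sites differ → p = 0.4, d = −0.75 ln(1 − 0.533333) = 0.571605 ≈ 0.5716.

d(taxon1,taxon2) = 0.5716, d(taxon1,taxon3) = 0.6626, d(taxon2,taxon3) = 0.5716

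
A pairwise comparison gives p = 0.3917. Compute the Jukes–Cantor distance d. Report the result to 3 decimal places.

0.554

d = −(3/4) ln(1 − 4p/3) = −0.75 ln(1 − 0.522267) = −0.75 ln(0.477733)
  = −0.75 × (-0.738703) = 0.554027 substitutions/site.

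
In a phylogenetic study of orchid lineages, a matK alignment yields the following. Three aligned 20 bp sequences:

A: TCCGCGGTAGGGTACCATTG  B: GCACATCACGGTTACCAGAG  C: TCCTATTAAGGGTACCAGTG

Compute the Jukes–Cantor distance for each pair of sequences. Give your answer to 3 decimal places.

d(A,B) = 0.991, d(A,C) = 0.383, d(B,C) = 0.471

A–B: 11/20 sites differ → p = 0.55, d = −0.75 ln(1 − 0.733333) = 0.991316 ≈ 0.991.
A–C: 6/20 sites differ → p = 0.3, d = −0.75 ln(1 − 0.4) = 0.383119 ≈ 0.383.
B–C: 7/20 sites differ → p = 0.35, d = −0.75 ln(1 − 0.466667) = 0.471457 ≈ 0.471.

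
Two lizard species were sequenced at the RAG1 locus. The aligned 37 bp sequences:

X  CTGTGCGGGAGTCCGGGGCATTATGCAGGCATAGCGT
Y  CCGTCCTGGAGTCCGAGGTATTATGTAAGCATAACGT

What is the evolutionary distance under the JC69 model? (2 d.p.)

0.26

The sequences differ at 8 of 37 sites (2, 5, 7, 16, 19, 26, 28, 34), so p = 8/37 ≈ 0.216216.
d = −(3/4) ln(1 − 4p/3) = −0.75 ln(1 − 0.288288) = −0.75 ln(0.711712)
  = −0.75 × (-0.340082) = 0.255062 substitutions/site.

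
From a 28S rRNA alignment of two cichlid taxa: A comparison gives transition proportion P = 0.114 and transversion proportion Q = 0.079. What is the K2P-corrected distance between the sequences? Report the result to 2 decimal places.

0.23

Under the Kimura two-parameter model, d = −½ ln(1 − 2P − Q) − ¼ ln(1 − 2Q).
1 − 2P − Q = 0.693, giving −½ ln(0.693) = 0.183363.
1 − 2Q = 0.842, giving −¼ ln(0.842) = 0.042994.
d = 0.183363 + 0.042994 = 0.226357.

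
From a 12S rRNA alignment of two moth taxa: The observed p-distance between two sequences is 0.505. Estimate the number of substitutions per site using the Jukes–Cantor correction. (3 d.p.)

d = −(3/4) ln(1 − 4p/3) = −0.75 ln(1 − 0.673333) = −0.75 ln(0.326667)
  = −0.75 × (-1.118814) = 0.839111 substitutions/site.

0.839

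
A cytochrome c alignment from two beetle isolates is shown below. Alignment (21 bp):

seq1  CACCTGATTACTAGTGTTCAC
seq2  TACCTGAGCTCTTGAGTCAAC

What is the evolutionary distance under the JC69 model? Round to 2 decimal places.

0.53

The sequences differ at 8 of 21 sites (1, 8, 9, 10, 13, 15, 18, 19), so p = 8/21 ≈ 0.380952.
d = −(3/4) ln(1 − 4p/3) = −0.75 ln(1 − 0.507936) = −0.75 ln(0.492064)
  = −0.75 × (-0.709146) = 0.531860 substitutions/site.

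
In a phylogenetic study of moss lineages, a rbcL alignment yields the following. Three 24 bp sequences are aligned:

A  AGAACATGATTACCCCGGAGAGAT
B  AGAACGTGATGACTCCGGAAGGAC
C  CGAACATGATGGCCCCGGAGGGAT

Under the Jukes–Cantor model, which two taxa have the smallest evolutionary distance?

A–B: 6/24 differ, p = 0.250, d = 0.304.
A–C: 4/24 differ, p = 0.167, d = 0.188.
B–C: 6/24 differ, p = 0.250, d = 0.304.
The smallest distance is between A and C.

A and C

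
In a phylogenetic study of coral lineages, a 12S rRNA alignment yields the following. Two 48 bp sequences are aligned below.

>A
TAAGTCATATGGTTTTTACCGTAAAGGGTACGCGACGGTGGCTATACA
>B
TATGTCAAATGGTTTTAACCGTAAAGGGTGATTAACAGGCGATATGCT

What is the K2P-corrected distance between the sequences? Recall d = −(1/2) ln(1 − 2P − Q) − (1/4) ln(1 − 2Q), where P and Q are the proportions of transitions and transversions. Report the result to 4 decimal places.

Of 48 sites, 5 differences are transitions and 9 are transversions, so P = 5/48 ≈ 0.104167 and Q = 9/48 = 0.1875.
Under the Kimura two-parameter model, d = −½ ln(1 − 2P − Q) − ¼ ln(1 − 2Q).
1 − 2P − Q = 0.604166, giving −½ ln(0.604166) = 0.251953.
1 − 2Q = 0.625, giving −¼ ln(0.625) = 0.117501.
d = 0.251953 + 0.117501 = 0.369454.

0.3695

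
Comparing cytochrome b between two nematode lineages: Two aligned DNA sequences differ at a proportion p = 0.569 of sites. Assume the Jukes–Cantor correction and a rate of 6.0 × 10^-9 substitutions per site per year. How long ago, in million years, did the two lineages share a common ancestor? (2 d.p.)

d = −(3/4) ln(1 − 4p/3) = −0.75 ln(1 − 0.758667) = −0.75 ln(0.241333)
  = −0.75 × (-1.421578) = 1.066184 substitutions/site.
Under a molecular clock d = 2μt, so t = d/(2μ) = 1.066184 / (2 × 6.0 × 10^-9) = 88.85 million years.

88.85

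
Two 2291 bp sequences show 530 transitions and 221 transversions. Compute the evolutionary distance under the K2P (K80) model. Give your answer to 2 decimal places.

P = 530/2291 ≈ 0.23134 and Q = 221/2291 ≈ 0.096464.
Under the Kimura two-parameter model, d = −½ ln(1 − 2P − Q) − ¼ ln(1 − 2Q).
1 − 2P − Q = 0.440856, giving −½ ln(0.440856) = 0.409518.
1 − 2Q = 0.807072, giving −¼ ln(0.807072) = 0.053586.
d = 0.409518 + 0.053586 = 0.463104.

0.46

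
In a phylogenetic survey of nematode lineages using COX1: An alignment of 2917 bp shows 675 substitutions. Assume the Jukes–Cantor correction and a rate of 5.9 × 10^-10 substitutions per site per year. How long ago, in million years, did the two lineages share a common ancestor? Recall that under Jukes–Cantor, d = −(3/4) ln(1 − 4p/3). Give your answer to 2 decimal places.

p = 675/2917 ≈ 0.231402.
d = −(3/4) ln(1 − 4p/3) = −0.75 ln(1 − 0.308536) = −0.75 ln(0.691464)
  = −0.75 × (-0.368944) = 0.276708 substitutions/site.
Under a molecular clock d = 2μt, so t = d/(2μ) = 0.276708 / (2 × 5.9 × 10^-10) = 234.50 million years.

234.50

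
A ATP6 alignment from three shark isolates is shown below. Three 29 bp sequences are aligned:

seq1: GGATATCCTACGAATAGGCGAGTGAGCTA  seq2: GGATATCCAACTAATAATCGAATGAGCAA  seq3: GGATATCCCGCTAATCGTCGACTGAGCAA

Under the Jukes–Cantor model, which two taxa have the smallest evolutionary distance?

seq2 and seq3

seq1–seq2: 6/29 differ, p = 0.207, d = 0.242.
seq1–seq3: 7/29 differ, p = 0.241, d = 0.291.
seq2–seq3: 5/29 differ, p = 0.172, d = 0.196.
The smallest distance is between seq2 and seq3.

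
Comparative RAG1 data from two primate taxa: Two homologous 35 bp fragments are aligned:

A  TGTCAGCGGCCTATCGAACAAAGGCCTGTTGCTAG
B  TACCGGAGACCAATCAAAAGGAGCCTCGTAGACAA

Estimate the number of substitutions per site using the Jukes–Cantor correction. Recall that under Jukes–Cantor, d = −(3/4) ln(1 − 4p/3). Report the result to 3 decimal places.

The sequences differ at 17 of 35 sites, so p = 17/35 ≈ 0.485714.
d = −(3/4) ln(1 − 4p/3) = −0.75 ln(1 − 0.647619) = −0.75 ln(0.352381)
  = −0.75 × (-1.043042) = 0.782282 substitutions/site.

0.782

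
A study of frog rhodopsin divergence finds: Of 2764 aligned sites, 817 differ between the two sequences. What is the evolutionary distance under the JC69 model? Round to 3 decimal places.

0.376

p = 817/2764 ≈ 0.295586.
d = −(3/4) ln(1 − 4p/3) = −0.75 ln(1 − 0.394115) = −0.75 ln(0.605885)
  = −0.75 × (-0.501065) = 0.375799 substitutions/site.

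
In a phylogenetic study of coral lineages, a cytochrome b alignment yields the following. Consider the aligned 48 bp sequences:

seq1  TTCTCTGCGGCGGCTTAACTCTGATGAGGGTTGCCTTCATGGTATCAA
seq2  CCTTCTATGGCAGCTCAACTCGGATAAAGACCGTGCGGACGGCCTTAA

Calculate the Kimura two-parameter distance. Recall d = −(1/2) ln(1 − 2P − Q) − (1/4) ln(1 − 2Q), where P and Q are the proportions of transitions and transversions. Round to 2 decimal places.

0.90

Of 48 sites, 17 differences are transitions and 5 are transversions, so P = 17/48 ≈ 0.354167 and Q = 5/48 ≈ 0.104167.
Under the Kimura two-parameter model, d = −½ ln(1 − 2P − Q) − ¼ ln(1 − 2Q).
1 − 2P − Q = 0.187499, giving −½ ln(0.187499) = 0.836991.
1 − 2Q = 0.791666, giving −¼ ln(0.791666) = 0.058404.
d = 0.836991 + 0.058404 = 0.895395.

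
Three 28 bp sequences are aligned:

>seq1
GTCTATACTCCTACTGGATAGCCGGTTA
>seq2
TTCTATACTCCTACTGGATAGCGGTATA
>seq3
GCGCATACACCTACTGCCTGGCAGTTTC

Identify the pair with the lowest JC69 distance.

seq1 and seq2

seq1–seq2: 4/28 differ, p = 0.143, d = 0.158.
seq1–seq3: 10/28 differ, p = 0.357, d = 0.485.
seq2–seq3: 11/28 differ, p = 0.393, d = 0.556.
The smallest distance is between seq1 and seq2.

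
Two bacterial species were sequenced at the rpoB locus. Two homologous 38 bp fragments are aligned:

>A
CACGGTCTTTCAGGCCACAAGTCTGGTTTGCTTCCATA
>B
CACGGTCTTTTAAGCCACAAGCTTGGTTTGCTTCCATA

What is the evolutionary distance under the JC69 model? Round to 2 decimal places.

0.11

The sequences differ at 4 of 38 sites (11, 13, 22, 23), so p = 4/38 ≈ 0.105263.
d = −(3/4) ln(1 − 4p/3) = −0.75 ln(1 − 0.140351) = −0.75 ln(0.859649)
  = −0.75 × (-0.151231) = 0.113423 substitutions/site.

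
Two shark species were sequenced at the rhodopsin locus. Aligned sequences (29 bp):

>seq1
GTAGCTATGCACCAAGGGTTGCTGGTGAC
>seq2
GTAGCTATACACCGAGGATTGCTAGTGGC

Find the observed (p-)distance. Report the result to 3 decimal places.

The sequences differ at 5 of 29 positions (sites 9, 14, 18, 24, 28).
p = 5/29 = 0.172413… ≈ 0.172 (to 3 d.p.).

0.172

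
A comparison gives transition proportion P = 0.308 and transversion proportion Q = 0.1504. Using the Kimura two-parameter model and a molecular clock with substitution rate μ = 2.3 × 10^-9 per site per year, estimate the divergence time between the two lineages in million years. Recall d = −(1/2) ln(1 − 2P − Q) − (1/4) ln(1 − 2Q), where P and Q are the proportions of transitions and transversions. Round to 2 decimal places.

Under the Kimura two-parameter model, d = −½ ln(1 − 2P − Q) − ¼ ln(1 − 2Q).
1 − 2P − Q = 0.2336, giving −½ ln(0.2336) = 0.727073.
1 − 2Q = 0.6992, giving −¼ ln(0.6992) = 0.089455.
d = 0.727073 + 0.089455 = 0.816528.
Under a molecular clock d = 2μt, so t = d/(2μ) = 0.816528 / (2 × 2.3 × 10^-9) = 177.51 million years.

177.51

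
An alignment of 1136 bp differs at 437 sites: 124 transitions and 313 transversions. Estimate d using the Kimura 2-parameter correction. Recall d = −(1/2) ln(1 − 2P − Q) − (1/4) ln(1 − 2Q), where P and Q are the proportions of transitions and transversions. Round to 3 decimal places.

P = 124/1136 ≈ 0.109155 and Q = 313/1136 ≈ 0.275528.
Under the Kimura two-parameter model, d = −½ ln(1 − 2P − Q) − ¼ ln(1 − 2Q).
1 − 2P − Q = 0.506162, giving −½ ln(0.506162) = 0.340449.
1 − 2Q = 0.448944, giving −¼ ln(0.448944) = 0.200214.
d = 0.340449 + 0.200214 = 0.540663.

0.541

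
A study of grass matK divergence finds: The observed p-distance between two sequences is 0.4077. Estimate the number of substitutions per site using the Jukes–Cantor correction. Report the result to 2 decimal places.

0.59

d = −(3/4) ln(1 − 4p/3) = −0.75 ln(1 − 0.5436) = −0.75 ln(0.4564)
  = −0.75 × (-0.784386) = 0.588290 substitutions/site.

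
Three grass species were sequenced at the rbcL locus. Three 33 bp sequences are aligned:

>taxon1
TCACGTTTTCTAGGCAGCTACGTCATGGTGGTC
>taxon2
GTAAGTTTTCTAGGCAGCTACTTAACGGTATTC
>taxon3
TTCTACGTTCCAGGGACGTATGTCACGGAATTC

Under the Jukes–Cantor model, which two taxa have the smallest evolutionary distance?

taxon1–taxon2: 8/33 differ, p = 0.242, d = 0.293.
taxon1–taxon3: 15/33 differ, p = 0.455, d = 0.699.
taxon2–taxon3: 14/33 differ, p = 0.424, d = 0.625.
The smallest distance is between taxon1 and taxon2.

taxon1 and taxon2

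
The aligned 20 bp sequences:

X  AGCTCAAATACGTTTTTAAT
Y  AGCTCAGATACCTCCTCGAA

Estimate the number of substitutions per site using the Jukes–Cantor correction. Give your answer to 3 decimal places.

The sequences differ at 7 of 20 sites (7, 12, 14, 15, 17, 18, 20), so p = 7/20 = 0.35.
d = −(3/4) ln(1 − 4p/3) = −0.75 ln(1 − 0.466667) = −0.75 ln(0.533333)
  = −0.75 × (-0.628609) = 0.471457 substitutions/site.

0.471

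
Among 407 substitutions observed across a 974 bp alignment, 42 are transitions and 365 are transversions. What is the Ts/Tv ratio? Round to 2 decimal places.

R = 42/365 = 0.115068… ≈ 0.12 (to 2 d.p.).

0.12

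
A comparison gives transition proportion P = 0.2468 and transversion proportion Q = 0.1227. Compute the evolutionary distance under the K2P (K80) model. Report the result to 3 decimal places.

0.549

Under the Kimura two-parameter model, d = −½ ln(1 − 2P − Q) − ¼ ln(1 − 2Q).
1 − 2P − Q = 0.3837, giving −½ ln(0.3837) = 0.478947.
1 − 2Q = 0.7546, giving −¼ ln(0.7546) = 0.070392.
d = 0.478947 + 0.070392 = 0.549339.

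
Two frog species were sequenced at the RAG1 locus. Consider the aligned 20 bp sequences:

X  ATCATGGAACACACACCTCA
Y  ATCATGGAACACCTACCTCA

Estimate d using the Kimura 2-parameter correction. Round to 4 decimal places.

0.1076

Of 20 sites, 1 differences are transitions and 1 are transversions, so P = 1/20 = 0.05 and Q = 1/20 = 0.05.
Under the Kimura two-parameter model, d = −½ ln(1 − 2P − Q) − ¼ ln(1 − 2Q).
1 − 2P − Q = 0.85, giving −½ ln(0.85) = 0.081259.
1 − 2Q = 0.9, giving −¼ ln(0.9) = 0.026340.
d = 0.081259 + 0.026340 = 0.107599.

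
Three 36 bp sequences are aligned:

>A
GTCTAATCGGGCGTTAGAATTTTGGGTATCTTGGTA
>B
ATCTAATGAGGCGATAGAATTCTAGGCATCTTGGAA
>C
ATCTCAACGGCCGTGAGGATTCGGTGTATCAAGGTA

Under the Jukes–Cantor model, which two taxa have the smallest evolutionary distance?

A and B

A–B: 8/36 differ, p = 0.222, d = 0.264.
A–C: 11/36 differ, p = 0.306, d = 0.392.
B–C: 15/36 differ, p = 0.417, d = 0.608.
The smallest distance is between A and B.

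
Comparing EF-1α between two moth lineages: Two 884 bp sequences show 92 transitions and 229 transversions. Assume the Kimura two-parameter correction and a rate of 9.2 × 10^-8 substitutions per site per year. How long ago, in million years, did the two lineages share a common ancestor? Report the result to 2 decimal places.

2.70

P = 92/884 ≈ 0.104072 and Q = 229/884 ≈ 0.25905.
Under the Kimura two-parameter model, d = −½ ln(1 − 2P − Q) − ¼ ln(1 − 2Q).
1 − 2P − Q = 0.532806, giving −½ ln(0.532806) = 0.314799.
1 − 2Q = 0.4819, giving −¼ ln(0.4819) = 0.182505.
d = 0.314799 + 0.182505 = 0.497304.
Under a molecular clock d = 2μt, so t = d/(2μ) = 0.497304 / (2 × 9.2 × 10^-8) = 2.70 million years.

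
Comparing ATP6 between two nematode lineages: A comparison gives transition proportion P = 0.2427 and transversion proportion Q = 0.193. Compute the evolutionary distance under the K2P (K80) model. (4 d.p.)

0.6892

Under the Kimura two-parameter model, d = −½ ln(1 − 2P − Q) − ¼ ln(1 − 2Q).
1 − 2P − Q = 0.3216, giving −½ ln(0.3216) = 0.567223.
1 − 2Q = 0.614, giving −¼ ln(0.614) = 0.121940.
d = 0.567223 + 0.121940 = 0.689163.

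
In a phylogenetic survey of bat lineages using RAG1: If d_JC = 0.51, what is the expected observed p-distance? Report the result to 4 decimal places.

p = (3/4)(1 − e^(−4d/3)) = 0.75 × (1 − e^(-0.68)) = 0.75 × (1 − 0.506617) = 0.370037.

0.3700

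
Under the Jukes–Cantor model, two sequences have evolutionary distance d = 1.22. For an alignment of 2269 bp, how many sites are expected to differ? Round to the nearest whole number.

1367

Invert JC69: p = (3/4)(1 − e^(−4d/3)) = 0.75 × (1 − e^(-1.626667)) = 0.75 × (1 − 0.196584) = 0.602562.
Expected differing sites = pL ≈ 0.602562 × 2269 = 1367.213178 ≈ 1367.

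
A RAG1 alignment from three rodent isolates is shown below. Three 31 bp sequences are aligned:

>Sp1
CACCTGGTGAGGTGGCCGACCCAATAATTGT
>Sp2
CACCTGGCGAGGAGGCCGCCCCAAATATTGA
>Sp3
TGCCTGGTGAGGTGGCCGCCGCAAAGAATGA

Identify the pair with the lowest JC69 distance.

Sp1 and Sp2

Sp1–Sp2: 6/31 differ, p = 0.194, d = 0.224.
Sp1–Sp3: 8/31 differ, p = 0.258, d = 0.316.
Sp2–Sp3: 7/31 differ, p = 0.226, d = 0.269.
The smallest distance is between Sp1 and Sp2.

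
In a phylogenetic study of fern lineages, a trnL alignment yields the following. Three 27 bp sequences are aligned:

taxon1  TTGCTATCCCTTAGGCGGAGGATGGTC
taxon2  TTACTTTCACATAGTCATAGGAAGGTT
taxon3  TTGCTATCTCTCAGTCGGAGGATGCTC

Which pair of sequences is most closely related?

taxon1 and taxon3

taxon1–taxon2: 9/27 differ, p = 0.333, d = 0.441.
taxon1–taxon3: 4/27 differ, p = 0.148, d = 0.165.
taxon2–taxon3: 10/27 differ, p = 0.370, d = 0.511.
The smallest distance is between taxon1 and taxon3.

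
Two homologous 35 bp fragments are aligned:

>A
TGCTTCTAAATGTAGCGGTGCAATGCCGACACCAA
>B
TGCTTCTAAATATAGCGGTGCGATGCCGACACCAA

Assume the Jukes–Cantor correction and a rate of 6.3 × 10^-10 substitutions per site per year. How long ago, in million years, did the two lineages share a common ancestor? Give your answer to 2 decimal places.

The sequences differ at 2 of 35 sites (12, 22), so p = 2/35 ≈ 0.057143.
d = −(3/4) ln(1 − 4p/3) = −0.75 ln(1 − 0.076191) = −0.75 ln(0.923809)
  = −0.75 × (-0.079250) = 0.059438 substitutions/site.
Under a molecular clock d = 2μt, so t = d/(2μ) = 0.059438 / (2 × 6.3 × 10^-10) = 47.17 million years.

47.17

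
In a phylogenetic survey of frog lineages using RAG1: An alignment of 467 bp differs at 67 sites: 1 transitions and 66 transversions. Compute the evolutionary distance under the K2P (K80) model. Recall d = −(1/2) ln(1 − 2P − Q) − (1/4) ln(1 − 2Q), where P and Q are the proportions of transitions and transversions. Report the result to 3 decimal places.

0.162

P = 1/467 ≈ 0.002141 and Q = 66/467 ≈ 0.141328.
Under the Kimura two-parameter model, d = −½ ln(1 − 2P − Q) − ¼ ln(1 − 2Q).
1 − 2P − Q = 0.85439, giving −½ ln(0.85439) = 0.078684.
1 − 2Q = 0.717344, giving −¼ ln(0.717344) = 0.083050.
d = 0.078684 + 0.083050 = 0.161734.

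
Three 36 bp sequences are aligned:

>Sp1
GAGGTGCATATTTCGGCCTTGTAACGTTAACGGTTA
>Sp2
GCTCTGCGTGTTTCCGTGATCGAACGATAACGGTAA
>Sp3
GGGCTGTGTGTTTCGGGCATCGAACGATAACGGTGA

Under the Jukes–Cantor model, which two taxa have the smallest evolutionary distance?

Sp1–Sp2: 13/36 differ, p = 0.361, d = 0.493.
Sp1–Sp3: 11/36 differ, p = 0.306, d = 0.392.
Sp2–Sp3: 7/36 differ, p = 0.194, d = 0.225.
The smallest distance is between Sp2 and Sp3.

Sp2 and Sp3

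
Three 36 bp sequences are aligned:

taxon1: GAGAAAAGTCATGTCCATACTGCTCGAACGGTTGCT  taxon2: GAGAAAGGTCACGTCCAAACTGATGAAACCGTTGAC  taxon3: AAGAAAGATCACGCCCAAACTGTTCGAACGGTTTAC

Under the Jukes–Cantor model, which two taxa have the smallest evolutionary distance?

taxon2 and taxon3

taxon1–taxon2: 9/36 differ, p = 0.250, d = 0.304.
taxon1–taxon3: 10/36 differ, p = 0.278, d = 0.347.
taxon2–taxon3: 8/36 differ, p = 0.222, d = 0.264.
The smallest distance is between taxon2 and taxon3.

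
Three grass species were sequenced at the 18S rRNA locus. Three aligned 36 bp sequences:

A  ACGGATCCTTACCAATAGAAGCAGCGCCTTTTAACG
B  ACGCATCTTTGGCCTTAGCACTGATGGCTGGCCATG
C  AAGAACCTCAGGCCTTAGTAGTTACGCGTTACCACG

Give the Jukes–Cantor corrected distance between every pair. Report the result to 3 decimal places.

d(A,B) = 0.824, d(A,C) = 0.824, d(B,C) = 0.548

A–B: 18/36 sites differ → p = 0.5, d = −0.75 ln(1 − 0.666667) = 0.823960 ≈ 0.824.
A–C: 18/36 sites differ → p = 0.5, d = −0.75 ln(1 − 0.666667) = 0.823960 ≈ 0.824.
B–C: 14/36 sites differ → p ≈ 0.388889, d = −0.75 ln(1 − 0.518519) = 0.548166 ≈ 0.548.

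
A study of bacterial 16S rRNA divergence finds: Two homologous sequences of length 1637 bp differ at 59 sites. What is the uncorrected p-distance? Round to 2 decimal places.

p = 59/1637 = 0.036041… ≈ 0.04 (to 2 d.p.).

0.04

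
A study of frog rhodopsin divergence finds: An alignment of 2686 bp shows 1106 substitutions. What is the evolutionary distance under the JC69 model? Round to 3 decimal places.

p = 1106/2686 ≈ 0.411765.
d = −(3/4) ln(1 − 4p/3) = −0.75 ln(1 − 0.54902) = −0.75 ln(0.45098)
  = −0.75 × (-0.796332) = 0.597249 substitutions/site.

0.597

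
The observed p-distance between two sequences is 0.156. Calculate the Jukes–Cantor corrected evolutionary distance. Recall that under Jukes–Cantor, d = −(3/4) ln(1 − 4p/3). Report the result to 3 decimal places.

d = −(3/4) ln(1 − 4p/3) = −0.75 ln(1 − 0.208) = −0.75 ln(0.792)
  = −0.75 × (-0.233194) = 0.174896 substitutions/site.

0.175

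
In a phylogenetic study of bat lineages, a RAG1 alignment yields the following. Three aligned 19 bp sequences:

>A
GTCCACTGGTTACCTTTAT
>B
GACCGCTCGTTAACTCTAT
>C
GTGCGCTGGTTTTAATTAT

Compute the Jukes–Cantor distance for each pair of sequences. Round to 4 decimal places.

d(A,B) = 0.3241, d(A,C) = 0.4099, d(B,C) = 0.6181

A–B: 5/19 sites differ → p ≈ 0.263158, d = −0.75 ln(1 − 0.350877) = 0.324100 ≈ 0.3241.
A–C: 6/19 sites differ → p ≈ 0.315789, d = −0.75 ln(1 − 0.421052) = 0.409907 ≈ 0.4099.
B–C: 8/19 sites differ → p ≈ 0.421053, d = −0.75 ln(1 − 0.561404) = 0.618132 ≈ 0.6181.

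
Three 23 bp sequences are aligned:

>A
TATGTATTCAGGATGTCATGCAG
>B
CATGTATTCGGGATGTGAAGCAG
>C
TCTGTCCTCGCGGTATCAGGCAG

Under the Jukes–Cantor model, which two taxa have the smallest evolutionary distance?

A and B

A–B: 4/23 differ, p = 0.174, d = 0.198.
A–C: 8/23 differ, p = 0.348, d = 0.467.
B–C: 9/23 differ, p = 0.391, d = 0.553.
The smallest distance is between A and B.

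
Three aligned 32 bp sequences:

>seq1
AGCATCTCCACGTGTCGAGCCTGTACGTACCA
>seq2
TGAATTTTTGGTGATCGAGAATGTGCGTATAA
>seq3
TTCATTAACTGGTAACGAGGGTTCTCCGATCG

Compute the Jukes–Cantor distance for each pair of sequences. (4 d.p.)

d(seq1,seq2) = 0.7356, d(seq1,seq3) = 1.0397, d(seq2,seq3) = 1.0397

seq1–seq2: 15/32 sites differ → p = 0.46875, d = −0.75 ln(1 − 0.625) = 0.735622 ≈ 0.7356.
seq1–seq3: 18/32 sites differ → p = 0.5625, d = −0.75 ln(1 − 0.75) = 1.039721 ≈ 1.0397.
seq2–seq3: 18/32 sites differ → p = 0.5625, d = −0.75 ln(1 − 0.75) = 1.039721 ≈ 1.0397.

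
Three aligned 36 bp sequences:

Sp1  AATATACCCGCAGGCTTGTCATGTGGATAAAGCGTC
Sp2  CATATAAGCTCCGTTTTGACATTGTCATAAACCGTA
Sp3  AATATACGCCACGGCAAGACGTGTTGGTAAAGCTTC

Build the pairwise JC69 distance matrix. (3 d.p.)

Sp1–Sp2: 14/36 sites differ → p ≈ 0.388889, d = −0.75 ln(1 − 0.518519) = 0.548166 ≈ 0.548.
Sp1–Sp3: 11/36 sites differ → p ≈ 0.305556, d = −0.75 ln(1 − 0.407408) = 0.392437 ≈ 0.392.
Sp2–Sp3: 16/36 sites differ → p ≈ 0.444444, d = −0.75 ln(1 − 0.592592) = 0.673455 ≈ 0.673.

d(Sp1,Sp2) = 0.548, d(Sp1,Sp3) = 0.392, d(Sp2,Sp3) = 0.673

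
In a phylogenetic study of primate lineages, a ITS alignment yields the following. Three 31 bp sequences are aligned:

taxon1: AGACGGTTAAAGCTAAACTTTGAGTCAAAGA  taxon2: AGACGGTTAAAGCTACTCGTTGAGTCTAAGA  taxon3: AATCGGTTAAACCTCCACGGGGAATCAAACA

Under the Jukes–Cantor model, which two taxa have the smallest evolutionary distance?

taxon1–taxon2: 4/31 differ, p = 0.129, d = 0.142.
taxon1–taxon3: 10/31 differ, p = 0.323, d = 0.422.
taxon2–taxon3: 10/31 differ, p = 0.323, d = 0.422.
The smallest distance is between taxon1 and taxon2.

taxon1 and taxon2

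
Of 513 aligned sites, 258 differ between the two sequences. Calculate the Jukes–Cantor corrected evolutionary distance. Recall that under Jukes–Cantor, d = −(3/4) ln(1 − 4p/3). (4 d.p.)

0.8328

p = 258/513 ≈ 0.502924.
d = −(3/4) ln(1 − 4p/3) = −0.75 ln(1 − 0.670565) = −0.75 ln(0.329435)
  = −0.75 × (-1.110376) = 0.832782 substitutions/site.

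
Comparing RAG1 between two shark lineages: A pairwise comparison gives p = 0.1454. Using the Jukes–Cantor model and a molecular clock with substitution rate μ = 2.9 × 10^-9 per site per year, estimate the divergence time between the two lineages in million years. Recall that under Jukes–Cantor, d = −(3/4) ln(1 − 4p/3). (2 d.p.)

d = −(3/4) ln(1 − 4p/3) = −0.75 ln(1 − 0.193867) = −0.75 ln(0.806133)
  = −0.75 × (-0.215507) = 0.161630 substitutions/site.
Under a molecular clock d = 2μt, so t = d/(2μ) = 0.161630 / (2 × 2.9 × 10^-9) = 27.87 million years.

27.87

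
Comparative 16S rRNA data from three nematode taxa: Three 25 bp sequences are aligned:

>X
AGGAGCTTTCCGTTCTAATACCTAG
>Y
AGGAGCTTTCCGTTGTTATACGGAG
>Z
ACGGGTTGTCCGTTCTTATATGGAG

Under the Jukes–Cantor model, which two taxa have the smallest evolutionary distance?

X–Y: 4/25 differ, p = 0.160, d = 0.180.
X–Z: 8/25 differ, p = 0.320, d = 0.417.
Y–Z: 6/25 differ, p = 0.240, d = 0.289.
The smallest distance is between X and Y.

X and Y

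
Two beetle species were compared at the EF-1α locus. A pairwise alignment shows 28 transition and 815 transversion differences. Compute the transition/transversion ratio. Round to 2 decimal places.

R = 28/815 = 0.034355… ≈ 0.03 (to 2 d.p.).

0.03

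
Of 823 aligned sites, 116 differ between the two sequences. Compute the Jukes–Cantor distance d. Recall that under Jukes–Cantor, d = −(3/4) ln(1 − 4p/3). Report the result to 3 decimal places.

p = 116/823 ≈ 0.140948.
d = −(3/4) ln(1 − 4p/3) = −0.75 ln(1 − 0.187931) = −0.75 ln(0.812069)
  = −0.75 × (-0.208170) = 0.156128 substitutions/site.

0.156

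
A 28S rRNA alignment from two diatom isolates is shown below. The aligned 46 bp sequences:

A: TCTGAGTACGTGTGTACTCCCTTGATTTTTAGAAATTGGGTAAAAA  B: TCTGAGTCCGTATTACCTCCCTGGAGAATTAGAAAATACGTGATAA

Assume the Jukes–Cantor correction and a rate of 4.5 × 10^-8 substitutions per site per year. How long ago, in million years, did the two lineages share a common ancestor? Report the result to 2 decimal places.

4.34

The sequences differ at 14 of 46 sites, so p = 14/46 ≈ 0.304348.
d = −(3/4) ln(1 − 4p/3) = −0.75 ln(1 − 0.405797) = −0.75 ln(0.594203)
  = −0.75 × (-0.520534) = 0.390401 substitutions/site.
Under a molecular clock d = 2μt, so t = d/(2μ) = 0.390401 / (2 × 4.5 × 10^-8) = 4.34 million years.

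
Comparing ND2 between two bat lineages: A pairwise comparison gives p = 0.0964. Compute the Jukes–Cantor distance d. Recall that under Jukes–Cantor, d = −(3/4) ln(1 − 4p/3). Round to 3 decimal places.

0.103

d = −(3/4) ln(1 − 4p/3) = −0.75 ln(1 − 0.128533) = −0.75 ln(0.871467)
  = −0.75 × (-0.137577) = 0.103183 substitutions/site.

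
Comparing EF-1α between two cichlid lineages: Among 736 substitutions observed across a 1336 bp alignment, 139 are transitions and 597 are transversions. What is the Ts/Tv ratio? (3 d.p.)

R = 139/597 = 0.232830… ≈ 0.233 (to 3 d.p.).

0.233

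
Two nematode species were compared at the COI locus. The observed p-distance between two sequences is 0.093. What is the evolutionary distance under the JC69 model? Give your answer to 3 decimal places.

d = −(3/4) ln(1 − 4p/3) = −0.75 ln(1 − 0.124) = −0.75 ln(0.876)
  = −0.75 × (-0.132389) = 0.099292 substitutions/site.

0.099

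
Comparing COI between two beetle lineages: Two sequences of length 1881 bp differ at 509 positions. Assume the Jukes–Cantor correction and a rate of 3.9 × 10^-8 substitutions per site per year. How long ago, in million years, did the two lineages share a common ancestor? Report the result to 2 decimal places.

4.30

p = 509/1881 ≈ 0.270601.
d = −(3/4) ln(1 − 4p/3) = −0.75 ln(1 − 0.360801) = −0.75 ln(0.639199)
  = −0.75 × (-0.447539) = 0.335654 substitutions/site.
Under a molecular clock d = 2μt, so t = d/(2μ) = 0.335654 / (2 × 3.9 × 10^-8) = 4.30 million years.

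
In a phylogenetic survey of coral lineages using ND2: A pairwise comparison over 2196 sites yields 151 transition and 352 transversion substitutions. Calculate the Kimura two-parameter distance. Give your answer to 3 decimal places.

P = 151/2196 ≈ 0.068761 and Q = 352/2196 ≈ 0.160291.
Under the Kimura two-parameter model, d = −½ ln(1 − 2P − Q) − ¼ ln(1 − 2Q).
1 − 2P − Q = 0.702187, giving −½ ln(0.702187) = 0.176778.
1 − 2Q = 0.679418, giving −¼ ln(0.679418) = 0.096630.
d = 0.176778 + 0.096630 = 0.273408.

0.273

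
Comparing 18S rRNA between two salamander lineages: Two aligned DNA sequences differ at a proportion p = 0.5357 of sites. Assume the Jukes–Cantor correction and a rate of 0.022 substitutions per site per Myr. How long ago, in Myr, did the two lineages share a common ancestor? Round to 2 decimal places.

21.35

d = −(3/4) ln(1 − 4p/3) = −0.75 ln(1 − 0.714267) = −0.75 ln(0.285733)
  = −0.75 × (-1.252697) = 0.939523 substitutions/site.
Under a molecular clock d = 2μt, so t = d/(2μ) = 0.939523 / (2 × 0.022) = 21.35 Myr.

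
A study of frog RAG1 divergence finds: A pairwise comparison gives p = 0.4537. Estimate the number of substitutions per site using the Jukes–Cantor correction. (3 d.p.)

d = −(3/4) ln(1 − 4p/3) = −0.75 ln(1 − 0.604933) = −0.75 ln(0.395067)
  = −0.75 × (-0.928700) = 0.696525 substitutions/site.

0.697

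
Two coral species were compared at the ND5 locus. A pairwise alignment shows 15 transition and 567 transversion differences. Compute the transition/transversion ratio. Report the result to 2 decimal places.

R = 15/567 = 0.026455… ≈ 0.03 (to 2 d.p.).

0.03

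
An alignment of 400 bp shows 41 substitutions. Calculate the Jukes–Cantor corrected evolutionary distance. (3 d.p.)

0.110

p = 41/400 = 0.1025.
d = −(3/4) ln(1 − 4p/3) = −0.75 ln(1 − 0.136667) = −0.75 ln(0.863333)
  = −0.75 × (-0.146955) = 0.110216 substitutions/site.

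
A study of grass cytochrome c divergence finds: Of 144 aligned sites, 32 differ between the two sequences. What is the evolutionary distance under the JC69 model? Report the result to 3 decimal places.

p = 32/144 ≈ 0.222222.
d = −(3/4) ln(1 − 4p/3) = −0.75 ln(1 − 0.296296) = −0.75 ln(0.703704)
  = −0.75 × (-0.351397) = 0.263548 substitutions/site.

0.264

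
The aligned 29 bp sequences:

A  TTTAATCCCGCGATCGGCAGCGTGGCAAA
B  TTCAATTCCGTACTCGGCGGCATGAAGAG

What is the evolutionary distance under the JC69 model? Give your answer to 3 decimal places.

The sequences differ at 11 of 29 sites, so p = 11/29 ≈ 0.37931.
d = −(3/4) ln(1 − 4p/3) = −0.75 ln(1 − 0.505747) = −0.75 ln(0.494253)
  = −0.75 × (-0.704708) = 0.528531 substitutions/site.

0.529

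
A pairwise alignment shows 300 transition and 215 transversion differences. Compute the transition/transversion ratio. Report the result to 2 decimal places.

R = 300/215 = 1.395348… ≈ 1.40 (to 2 d.p.).

1.40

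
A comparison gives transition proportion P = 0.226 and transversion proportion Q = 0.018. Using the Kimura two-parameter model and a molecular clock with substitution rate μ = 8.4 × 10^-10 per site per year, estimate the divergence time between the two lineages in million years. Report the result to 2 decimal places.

Under the Kimura two-parameter model, d = −½ ln(1 − 2P − Q) − ¼ ln(1 − 2Q).
1 − 2P − Q = 0.53, giving −½ ln(0.53) = 0.317439.
1 − 2Q = 0.964, giving −¼ ln(0.964) = 0.009166.
d = 0.317439 + 0.009166 = 0.326605.
Under a molecular clock d = 2μt, so t = d/(2μ) = 0.326605 / (2 × 8.4 × 10^-10) = 194.41 million years.

194.41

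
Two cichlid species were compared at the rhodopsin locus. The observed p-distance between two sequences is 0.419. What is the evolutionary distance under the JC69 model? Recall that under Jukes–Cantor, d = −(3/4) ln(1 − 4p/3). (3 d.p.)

0.613

d = −(3/4) ln(1 − 4p/3) = −0.75 ln(1 − 0.558667) = −0.75 ln(0.441333)
  = −0.75 × (-0.817956) = 0.613467 substitutions/site.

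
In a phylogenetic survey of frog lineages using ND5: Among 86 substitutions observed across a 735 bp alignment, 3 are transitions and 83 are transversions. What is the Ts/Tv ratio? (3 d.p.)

0.036

R = 3/83 = 0.036144… ≈ 0.036 (to 3 d.p.).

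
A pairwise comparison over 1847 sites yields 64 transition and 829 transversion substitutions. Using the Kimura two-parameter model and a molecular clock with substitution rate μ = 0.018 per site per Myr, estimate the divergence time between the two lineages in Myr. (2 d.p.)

25.97

P = 64/1847 ≈ 0.034651 and Q = 829/1847 ≈ 0.448836.
Under the Kimura two-parameter model, d = −½ ln(1 − 2P − Q) − ¼ ln(1 − 2Q).
1 − 2P − Q = 0.481862, giving −½ ln(0.481862) = 0.365049.
1 − 2Q = 0.102328, giving −¼ ln(0.102328) = 0.569893.
d = 0.365049 + 0.569893 = 0.934942.
Under a molecular clock d = 2μt, so t = d/(2μ) = 0.934942 / (2 × 0.018) = 25.97 Myr.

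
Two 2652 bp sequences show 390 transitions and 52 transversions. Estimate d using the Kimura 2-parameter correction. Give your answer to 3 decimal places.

P = 390/2652 ≈ 0.147059 and Q = 52/2652 ≈ 0.019608.
Under the Kimura two-parameter model, d = −½ ln(1 − 2P − Q) − ¼ ln(1 − 2Q).
1 − 2P − Q = 0.686274, giving −½ ln(0.686274) = 0.188239.
1 − 2Q = 0.960784, giving −¼ ln(0.960784) = 0.010001.
d = 0.188239 + 0.010001 = 0.198240.

0.198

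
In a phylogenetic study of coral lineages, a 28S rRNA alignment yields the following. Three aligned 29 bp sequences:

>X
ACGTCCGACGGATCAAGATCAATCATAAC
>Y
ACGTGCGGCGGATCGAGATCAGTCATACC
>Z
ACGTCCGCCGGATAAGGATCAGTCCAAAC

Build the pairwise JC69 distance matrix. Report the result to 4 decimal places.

X–Y: 5/29 sites differ → p ≈ 0.172414, d = −0.75 ln(1 − 0.229885) = 0.195912 ≈ 0.1959.
X–Z: 6/29 sites differ → p ≈ 0.206897, d = −0.75 ln(1 − 0.275863) = 0.242081 ≈ 0.2421.
Y–Z: 8/29 sites differ → p ≈ 0.275862, d = −0.75 ln(1 − 0.367816) = 0.343931 ≈ 0.3439.

d(X,Y) = 0.1959, d(X,Z) = 0.2421, d(Y,Z) = 0.3439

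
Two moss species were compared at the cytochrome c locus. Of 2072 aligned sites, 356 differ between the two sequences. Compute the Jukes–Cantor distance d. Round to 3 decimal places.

0.195

p = 356/2072 ≈ 0.171815.
d = −(3/4) ln(1 − 4p/3) = −0.75 ln(1 − 0.229087) = −0.75 ln(0.770913)
  = −0.75 × (-0.260180) = 0.195135 substitutions/site.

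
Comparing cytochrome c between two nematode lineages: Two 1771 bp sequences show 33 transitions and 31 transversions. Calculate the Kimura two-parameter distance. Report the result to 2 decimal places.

P = 33/1771 ≈ 0.018634 and Q = 31/1771 ≈ 0.017504.
Under the Kimura two-parameter model, d = −½ ln(1 − 2P − Q) − ¼ ln(1 − 2Q).
1 − 2P − Q = 0.945228, giving −½ ln(0.945228) = 0.028165.
1 − 2Q = 0.964992, giving −¼ ln(0.964992) = 0.008909.
d = 0.028165 + 0.008909 = 0.037074.

0.04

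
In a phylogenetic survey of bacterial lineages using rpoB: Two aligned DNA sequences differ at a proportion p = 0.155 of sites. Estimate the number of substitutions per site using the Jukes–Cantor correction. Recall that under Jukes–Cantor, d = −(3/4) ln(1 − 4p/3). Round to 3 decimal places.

d = −(3/4) ln(1 − 4p/3) = −0.75 ln(1 − 0.206667) = −0.75 ln(0.793333)
  = −0.75 × (-0.231512) = 0.173634 substitutions/site.

0.174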